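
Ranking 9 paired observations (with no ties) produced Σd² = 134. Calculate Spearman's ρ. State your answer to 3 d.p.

ρ = 1 − 6Σd² / [n(n²−1)] = 1 − 6×134 / (9×80)
  = 1 − 804/720 = 1 − 1.1167 ≈ -0.117

-0.117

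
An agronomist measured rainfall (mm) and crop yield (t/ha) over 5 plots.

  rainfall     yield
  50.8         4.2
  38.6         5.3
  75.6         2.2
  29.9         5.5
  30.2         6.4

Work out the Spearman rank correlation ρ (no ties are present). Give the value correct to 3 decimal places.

-0.900

Rank rainfall: 4, 3, 5, 1, 2
Rank yield: 2, 3, 1, 4, 5
d = rank(rainfall) − rank(yield): 2, 0, 4, -3, -3; Σd² = 38
ρ = 1 − 6Σd² / [n(n²−1)] = 1 − 6×38 / (5×24) = 1 − 228/120 ≈ -0.900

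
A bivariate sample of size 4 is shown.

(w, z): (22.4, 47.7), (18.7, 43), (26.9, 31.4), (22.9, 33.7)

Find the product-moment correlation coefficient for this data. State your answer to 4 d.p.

-0.6663

n = 4, Σw = 90.9, Σz = 155.8, Σw² = 2099.47, Σz² = 6245.94, Σwz = 3488.97
nΣwz − ΣwΣz = 13955.88 − 14162.22 = -206.34
nΣw² − (Σw)² = 8397.88 − 8262.81 = 135.07; nΣz² − (Σz)² = 24983.76 − 24273.64 = 710.12
r = -206.34 / √(135.07 × 710.12) = -206.34 / 309.7029 ≈ -0.6663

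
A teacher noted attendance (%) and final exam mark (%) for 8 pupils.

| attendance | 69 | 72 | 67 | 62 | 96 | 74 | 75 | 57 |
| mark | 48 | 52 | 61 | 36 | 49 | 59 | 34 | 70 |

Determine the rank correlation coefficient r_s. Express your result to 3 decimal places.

Rank attendance: 4, 5, 3, 2, 8, 6, 7, 1
Rank mark: 3, 5, 7, 2, 4, 6, 1, 8
d = rank(attendance) − rank(mark): 1, 0, -4, 0, 4, 0, 6, -7; Σd² = 118
ρ = 1 − 6Σd² / [n(n²−1)] = 1 − 6×118 / (8×63) = 1 − 708/504 ≈ -0.405

-0.405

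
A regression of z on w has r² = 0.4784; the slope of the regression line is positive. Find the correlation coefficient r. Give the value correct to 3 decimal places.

0.692

|r| = √0.4784 = 0.692
The association is positive, so r = 0.692.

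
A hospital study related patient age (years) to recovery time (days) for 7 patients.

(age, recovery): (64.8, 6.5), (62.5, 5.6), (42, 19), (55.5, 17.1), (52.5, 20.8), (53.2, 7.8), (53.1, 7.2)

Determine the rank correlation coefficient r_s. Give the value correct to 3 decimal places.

Rank age: 7, 6, 1, 5, 2, 4, 3
Rank recovery: 2, 1, 6, 5, 7, 4, 3
d = rank(age) − rank(recovery): 5, 5, -5, 0, -5, 0, 0; Σd² = 100
ρ = 1 − 6Σd² / [n(n²−1)] = 1 − 6×100 / (7×48) = 1 − 600/336 ≈ -0.786

-0.786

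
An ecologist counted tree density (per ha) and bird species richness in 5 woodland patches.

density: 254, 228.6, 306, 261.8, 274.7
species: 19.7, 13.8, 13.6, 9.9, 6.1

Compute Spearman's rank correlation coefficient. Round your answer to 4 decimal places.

Rank density: 2, 1, 5, 3, 4
Rank species: 5, 4, 3, 2, 1
d = rank(density) − rank(species): -3, -3, 2, 1, 3; Σd² = 32
ρ = 1 − 6Σd² / [n(n²−1)] = 1 − 6×32 / (5×24) = 1 − 192/120 ≈ -0.6000

-0.6000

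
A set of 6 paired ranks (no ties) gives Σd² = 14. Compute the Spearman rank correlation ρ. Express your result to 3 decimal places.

0.600

ρ = 1 − 6Σd² / [n(n²−1)] = 1 − 6×14 / (6×35)
  = 1 − 84/210 = 1 − 0.4000 ≈ 0.600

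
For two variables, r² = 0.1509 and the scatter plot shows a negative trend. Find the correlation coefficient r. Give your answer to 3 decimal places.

-0.388

|r| = √0.1509 = 0.388
The association is negative, so r = −0.388.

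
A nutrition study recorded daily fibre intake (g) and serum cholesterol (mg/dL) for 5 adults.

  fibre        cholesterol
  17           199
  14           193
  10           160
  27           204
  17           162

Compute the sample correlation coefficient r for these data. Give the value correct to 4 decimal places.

0.6457

n = 5, Σx = 85, Σy = 918, Σx² = 1603, Σy² = 170310, Σxy = 15947
nΣxy − ΣxΣy = 79735 − 78030 = 1705
nΣx² − (Σx)² = 8015 − 7225 = 790; nΣy² − (Σy)² = 851550 − 842724 = 8826
r = 1705 / √(790 × 8826) = 1705 / 2640.5568 ≈ 0.6457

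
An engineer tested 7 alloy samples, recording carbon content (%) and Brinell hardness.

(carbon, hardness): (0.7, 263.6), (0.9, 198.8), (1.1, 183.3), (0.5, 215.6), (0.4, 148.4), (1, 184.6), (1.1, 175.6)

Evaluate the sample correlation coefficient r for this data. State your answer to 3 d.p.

n = 7, Σx = 5.7, Σy = 1369.9, Σx² = 5.13, Σy² = 276023.73, Σxy = 1109.99
nΣxy − ΣxΣy = 7769.93 − 7808.43 = -38.5
nΣx² − (Σx)² = 35.91 − 32.49 = 3.42; nΣy² − (Σy)² = 1932166.11 − 1876626.01 = 55540.1
r = -38.5 / √(3.42 × 55540.1) = -38.5 / 435.8293 ≈ -0.088

-0.088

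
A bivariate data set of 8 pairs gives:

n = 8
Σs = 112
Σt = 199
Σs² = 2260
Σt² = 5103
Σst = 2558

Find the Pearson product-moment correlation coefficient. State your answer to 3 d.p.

r = (nΣst − ΣsΣt) / √[(nΣs² − (Σs)²)(nΣt² − (Σt)²)]
Numerator: 8×2558 − 112×199 = -1824
Denominator: √[(18080 − 12544)(40824 − 39601)] = √[5536 × 1223] = 2602.0238
r = -1824 / 2602.0238 ≈ -0.701

-0.701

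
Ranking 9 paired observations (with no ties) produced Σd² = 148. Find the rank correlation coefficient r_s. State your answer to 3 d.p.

ρ = 1 − 6Σd² / [n(n²−1)] = 1 − 6×148 / (9×80)
  = 1 − 888/720 = 1 − 1.2333 ≈ -0.233

-0.233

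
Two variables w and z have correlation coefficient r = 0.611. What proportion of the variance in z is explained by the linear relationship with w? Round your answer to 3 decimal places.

0.373

r² = (0.611)² = 0.373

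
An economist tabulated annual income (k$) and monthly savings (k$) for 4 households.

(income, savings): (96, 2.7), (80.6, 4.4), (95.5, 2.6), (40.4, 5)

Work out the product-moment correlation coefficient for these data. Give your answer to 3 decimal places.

-0.889

n = 4, Σx = 312.5, Σy = 14.7, Σx² = 26464.77, Σy² = 58.41, Σxy = 1064.14
nΣxy − ΣxΣy = 4256.56 − 4593.75 = -337.19
nΣx² − (Σx)² = 105859.08 − 97656.25 = 8202.83; nΣy² − (Σy)² = 233.64 − 216.09 = 17.55
r = -337.19 / √(8202.83 × 17.55) = -337.19 / 379.4202 ≈ -0.889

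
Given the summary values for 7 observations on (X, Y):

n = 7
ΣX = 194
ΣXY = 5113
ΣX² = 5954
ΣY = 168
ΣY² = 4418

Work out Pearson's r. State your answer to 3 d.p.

r = (nΣXY − ΣXΣY) / √[(nΣX² − (ΣX)²)(nΣY² − (ΣY)²)]
Numerator: 7×5113 − 194×168 = 3199
Denominator: √[(41678 − 37636)(30926 − 28224)] = √[4042 × 2702] = 3304.7669
r = 3199 / 3304.7669 ≈ 0.968

0.968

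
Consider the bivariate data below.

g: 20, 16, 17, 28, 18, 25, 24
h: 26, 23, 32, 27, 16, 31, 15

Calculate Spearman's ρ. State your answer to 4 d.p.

Rank g: 4, 1, 2, 7, 3, 6, 5
Rank h: 4, 3, 7, 5, 2, 6, 1
d = rank(g) − rank(h): 0, -2, -5, 2, 1, 0, 4; Σd² = 50
ρ = 1 − 6Σd² / [n(n²−1)] = 1 − 6×50 / (7×48) = 1 − 300/336 ≈ 0.1071

0.1071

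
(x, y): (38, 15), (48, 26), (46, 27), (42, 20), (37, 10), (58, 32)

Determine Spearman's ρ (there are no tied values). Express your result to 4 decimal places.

Rank x: 2, 5, 4, 3, 1, 6
Rank y: 2, 4, 5, 3, 1, 6
d = rank(x) − rank(y): 0, 1, -1, 0, 0, 0; Σd² = 2
ρ = 1 − 6Σd² / [n(n²−1)] = 1 − 6×2 / (6×35) = 1 − 12/210 ≈ 0.9429

0.9429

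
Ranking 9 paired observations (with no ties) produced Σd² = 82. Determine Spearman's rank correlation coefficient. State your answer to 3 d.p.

0.317

ρ = 1 − 6Σd² / [n(n²−1)] = 1 − 6×82 / (9×80)
  = 1 − 492/720 = 1 − 0.6833 ≈ 0.317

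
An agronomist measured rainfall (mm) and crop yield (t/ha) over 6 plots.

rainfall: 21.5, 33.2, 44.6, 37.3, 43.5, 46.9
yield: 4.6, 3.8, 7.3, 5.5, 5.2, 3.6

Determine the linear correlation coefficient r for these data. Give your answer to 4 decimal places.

0.2472

n = 6, Σx = 227, Σy = 30, Σx² = 9036.8, Σy² = 159.14, Σxy = 1150.83
nΣxy − ΣxΣy = 6904.98 − 6810 = 94.98
nΣx² − (Σx)² = 54220.8 − 51529 = 2691.8; nΣy² − (Σy)² = 954.84 − 900 = 54.84
r = 94.98 / √(2691.8 × 54.84) = 94.98 / 384.2113 ≈ 0.2472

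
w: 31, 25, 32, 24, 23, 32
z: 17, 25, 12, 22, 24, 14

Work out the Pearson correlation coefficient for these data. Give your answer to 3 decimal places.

n = 6, Σw = 167, Σz = 114, Σw² = 4739, Σz² = 2314, Σwz = 3064
nΣwz − ΣwΣz = 18384 − 19038 = -654
nΣw² − (Σw)² = 28434 − 27889 = 545; nΣz² − (Σz)² = 13884 − 12996 = 888
r = -654 / √(545 × 888) = -654 / 695.6723 ≈ -0.940

-0.940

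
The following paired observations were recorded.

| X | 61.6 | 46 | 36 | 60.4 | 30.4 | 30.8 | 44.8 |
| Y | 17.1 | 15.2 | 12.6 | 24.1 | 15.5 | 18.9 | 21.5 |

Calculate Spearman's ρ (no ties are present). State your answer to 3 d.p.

0.286

Rank X: 7, 5, 3, 6, 1, 2, 4
Rank Y: 4, 2, 1, 7, 3, 5, 6
d = rank(X) − rank(Y): 3, 3, 2, -1, -2, -3, -2; Σd² = 40
ρ = 1 − 6Σd² / [n(n²−1)] = 1 − 6×40 / (7×48) = 1 − 240/336 ≈ 0.286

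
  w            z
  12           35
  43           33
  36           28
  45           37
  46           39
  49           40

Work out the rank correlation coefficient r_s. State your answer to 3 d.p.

Rank w: 1, 3, 2, 4, 5, 6
Rank z: 3, 2, 1, 4, 5, 6
d = rank(w) − rank(z): -2, 1, 1, 0, 0, 0; Σd² = 6
ρ = 1 − 6Σd² / [n(n²−1)] = 1 − 6×6 / (6×35) = 1 − 36/210 ≈ 0.829

0.829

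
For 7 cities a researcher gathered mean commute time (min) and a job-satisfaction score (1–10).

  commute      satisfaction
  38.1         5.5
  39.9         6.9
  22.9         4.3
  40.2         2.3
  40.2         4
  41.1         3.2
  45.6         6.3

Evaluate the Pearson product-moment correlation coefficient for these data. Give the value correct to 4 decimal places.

0.1549

n = 7, Σx = 268, Σy = 32.5, Σx² = 10568.68, Σy² = 167.57, Σxy = 1255.39
nΣxy − ΣxΣy = 8787.73 − 8710 = 77.73
nΣx² − (Σx)² = 73980.76 − 71824 = 2156.76; nΣy² − (Σy)² = 1172.99 − 1056.25 = 116.74
r = 77.73 / √(2156.76 × 116.74) = 77.73 / 501.7770 ≈ 0.1549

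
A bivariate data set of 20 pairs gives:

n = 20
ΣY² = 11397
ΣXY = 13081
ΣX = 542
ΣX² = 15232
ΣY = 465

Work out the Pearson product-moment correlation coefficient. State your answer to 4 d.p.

0.8496

r = (nΣXY − ΣXΣY) / √[(nΣX² − (ΣX)²)(nΣY² − (ΣY)²)]
Numerator: 20×13081 − 542×465 = 9590
Denominator: √[(304640 − 293764)(227940 − 216225)] = √[10876 × 11715] = 11287.7075
r = 9590 / 11287.7075 ≈ 0.8496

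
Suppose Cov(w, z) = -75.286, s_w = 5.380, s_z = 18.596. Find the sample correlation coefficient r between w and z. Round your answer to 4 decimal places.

r = Cov(w,z) / (s_w · s_z) = -75.286 / (5.380 × 18.596)
  = -75.286 / 100.0465 ≈ -0.7525

-0.7525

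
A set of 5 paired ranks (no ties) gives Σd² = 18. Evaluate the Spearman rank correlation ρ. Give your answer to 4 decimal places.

0.1000

ρ = 1 − 6Σd² / [n(n²−1)] = 1 − 6×18 / (5×24)
  = 1 − 108/120 = 1 − 0.90000 ≈ 0.1000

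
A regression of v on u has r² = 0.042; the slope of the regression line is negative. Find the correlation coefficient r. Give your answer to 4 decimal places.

-0.2049

|r| = √0.042 = 0.2049
The association is negative, so r = −0.2049.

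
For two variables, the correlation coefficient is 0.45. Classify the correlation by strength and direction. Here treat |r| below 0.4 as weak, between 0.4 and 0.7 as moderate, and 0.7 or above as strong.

moderate positive

r = 0.45 > 0 so the relationship is positive.
|r| = 0.45, which falls in the moderate range.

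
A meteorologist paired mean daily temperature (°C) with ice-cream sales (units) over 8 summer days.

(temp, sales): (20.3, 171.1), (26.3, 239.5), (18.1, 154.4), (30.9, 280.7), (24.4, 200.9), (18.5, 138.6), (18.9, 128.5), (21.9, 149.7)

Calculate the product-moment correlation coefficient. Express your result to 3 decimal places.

n = 8, Σx = 179.3, Σy = 1463.4, Σx² = 4160.63, Σy² = 287760.42, Σxy = 34413.59
nΣxy − ΣxΣy = 275308.72 − 262387.62 = 12921.1
nΣx² − (Σx)² = 33285.04 − 32148.49 = 1136.55; nΣy² − (Σy)² = 2302083.36 − 2141539.56 = 160543.8
r = 12921.1 / √(1136.55 × 160543.8) = 12921.1 / 13507.9997 ≈ 0.957

0.957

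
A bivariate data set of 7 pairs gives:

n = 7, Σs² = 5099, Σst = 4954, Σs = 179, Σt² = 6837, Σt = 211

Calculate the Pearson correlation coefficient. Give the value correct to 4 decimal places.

-0.8853

r = (nΣst − ΣsΣt) / √[(nΣs² − (Σs)²)(nΣt² − (Σt)²)]
Numerator: 7×4954 − 179×211 = -3091
Denominator: √[(35693 − 32041)(47859 − 44521)] = √[3652 × 3338] = 3491.4719
r = -3091 / 3491.4719 ≈ -0.8853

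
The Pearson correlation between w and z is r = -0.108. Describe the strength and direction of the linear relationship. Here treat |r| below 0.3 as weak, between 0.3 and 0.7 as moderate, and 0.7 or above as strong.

weak negative

r = -0.108 < 0 so the relationship is negative.
|r| = 0.108, which falls in the weak range.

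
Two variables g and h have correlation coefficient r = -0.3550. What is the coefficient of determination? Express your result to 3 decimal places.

0.126

r² = (-0.3550)² = 0.126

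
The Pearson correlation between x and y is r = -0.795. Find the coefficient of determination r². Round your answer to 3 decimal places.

r² = (-0.795)² = 0.632

0.632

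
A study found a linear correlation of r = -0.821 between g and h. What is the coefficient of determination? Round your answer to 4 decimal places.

r² = (-0.821)² = 0.6740

0.6740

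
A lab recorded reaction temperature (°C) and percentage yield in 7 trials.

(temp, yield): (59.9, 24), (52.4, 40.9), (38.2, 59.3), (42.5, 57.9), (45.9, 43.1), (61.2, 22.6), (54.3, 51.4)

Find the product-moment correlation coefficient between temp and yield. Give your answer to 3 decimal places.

-0.880

n = 7, Σx = 354.4, Σy = 299.2, Σx² = 18400, Σy² = 14128.04, Σxy = 14459.2
nΣxy − ΣxΣy = 101214.4 − 106036.48 = -4822.08
nΣx² − (Σx)² = 128800 − 125599.36 = 3200.64; nΣy² − (Σy)² = 98896.28 − 89520.64 = 9375.64
r = -4822.08 / √(3200.64 × 9375.64) = -4822.08 / 5477.9602 ≈ -0.880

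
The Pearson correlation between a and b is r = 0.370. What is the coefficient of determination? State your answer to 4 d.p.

r² = (0.370)² = 0.1369

0.1369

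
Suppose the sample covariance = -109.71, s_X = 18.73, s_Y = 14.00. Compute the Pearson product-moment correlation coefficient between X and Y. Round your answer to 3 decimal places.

r = Cov(X,Y) / (s_X · s_Y) = -109.71 / (18.73 × 14.00)
  = -109.71 / 262.2200 ≈ -0.418

-0.418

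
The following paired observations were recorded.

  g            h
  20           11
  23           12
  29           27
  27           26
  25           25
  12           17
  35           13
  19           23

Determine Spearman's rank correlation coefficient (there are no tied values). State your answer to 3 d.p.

Rank g: 3, 4, 7, 6, 5, 1, 8, 2
Rank h: 1, 2, 8, 7, 6, 4, 3, 5
d = rank(g) − rank(h): 2, 2, -1, -1, -1, -3, 5, -3; Σd² = 54
ρ = 1 − 6Σd² / [n(n²−1)] = 1 − 6×54 / (8×63) = 1 − 324/504 ≈ 0.357

0.357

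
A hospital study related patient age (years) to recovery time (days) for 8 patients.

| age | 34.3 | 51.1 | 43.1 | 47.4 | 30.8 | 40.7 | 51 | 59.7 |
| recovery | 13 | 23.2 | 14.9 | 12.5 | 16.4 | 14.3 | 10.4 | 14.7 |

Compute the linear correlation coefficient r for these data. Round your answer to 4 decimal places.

0.0656

n = 8, Σx = 358.1, Σy = 119.4, Σx² = 16662.29, Σy² = 1883.2, Σxy = 5361.23
nΣxy − ΣxΣy = 42889.84 − 42757.14 = 132.7
nΣx² − (Σx)² = 133298.32 − 128235.61 = 5062.71; nΣy² − (Σy)² = 15065.6 − 14256.36 = 809.24
r = 132.7 / √(5062.71 × 809.24) = 132.7 / 2024.0918 ≈ 0.0656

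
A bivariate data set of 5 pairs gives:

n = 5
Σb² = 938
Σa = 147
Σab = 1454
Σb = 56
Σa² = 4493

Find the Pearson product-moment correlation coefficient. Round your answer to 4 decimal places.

-0.8341

r = (nΣab − ΣaΣb) / √[(nΣa² − (Σa)²)(nΣb² − (Σb)²)]
Numerator: 5×1454 − 147×56 = -962
Denominator: √[(22465 − 21609)(4690 − 3136)] = √[856 × 1554] = 1153.3534
r = -962 / 1153.3534 ≈ -0.8341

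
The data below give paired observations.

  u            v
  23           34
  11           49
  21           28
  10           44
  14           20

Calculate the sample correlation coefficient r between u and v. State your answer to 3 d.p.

n = 5, Σu = 79, Σv = 175, Σu² = 1387, Σv² = 6677, Σuv = 2629
nΣuv − ΣuΣv = 13145 − 13825 = -680
nΣu² − (Σu)² = 6935 − 6241 = 694; nΣv² − (Σv)² = 33385 − 30625 = 2760
r = -680 / √(694 × 2760) = -680 / 1383.9942 ≈ -0.491

-0.491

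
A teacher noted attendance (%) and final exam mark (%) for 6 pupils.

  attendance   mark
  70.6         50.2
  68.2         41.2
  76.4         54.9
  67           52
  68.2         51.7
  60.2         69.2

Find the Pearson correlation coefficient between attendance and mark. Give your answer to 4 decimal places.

-0.5001

n = 6, Σx = 410.6, Σy = 319.2, Σx² = 28236.84, Σy² = 17397.02, Σxy = 21724.1
nΣxy − ΣxΣy = 130344.6 − 131063.52 = -718.92
nΣx² − (Σx)² = 169421.04 − 168592.36 = 828.68; nΣy² − (Σy)² = 104382.12 − 101888.64 = 2493.48
r = -718.92 / √(828.68 × 2493.48) = -718.92 / 1437.4620 ≈ -0.5001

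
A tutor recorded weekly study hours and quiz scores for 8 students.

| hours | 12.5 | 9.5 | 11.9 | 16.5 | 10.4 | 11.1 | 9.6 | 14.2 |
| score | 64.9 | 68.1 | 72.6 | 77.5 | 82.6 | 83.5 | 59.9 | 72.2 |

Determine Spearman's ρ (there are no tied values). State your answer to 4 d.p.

0.2143

Rank hours: 6, 1, 5, 8, 3, 4, 2, 7
Rank score: 2, 3, 5, 6, 7, 8, 1, 4
d = rank(hours) − rank(score): 4, -2, 0, 2, -4, -4, 1, 3; Σd² = 66
ρ = 1 − 6Σd² / [n(n²−1)] = 1 − 6×66 / (8×63) = 1 − 396/504 ≈ 0.2143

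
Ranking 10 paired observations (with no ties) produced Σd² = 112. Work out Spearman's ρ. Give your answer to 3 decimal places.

ρ = 1 − 6Σd² / [n(n²−1)] = 1 − 6×112 / (10×99)
  = 1 − 672/990 = 1 − 0.6788 ≈ 0.321

0.321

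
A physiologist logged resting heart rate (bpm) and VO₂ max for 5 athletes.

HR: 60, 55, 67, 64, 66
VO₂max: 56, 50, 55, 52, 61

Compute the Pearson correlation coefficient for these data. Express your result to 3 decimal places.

n = 5, Σx = 312, Σy = 274, Σx² = 19566, Σy² = 15086, Σxy = 17149
nΣxy − ΣxΣy = 85745 − 85488 = 257
nΣx² − (Σx)² = 97830 − 97344 = 486; nΣy² − (Σy)² = 75430 − 75076 = 354
r = 257 / √(486 × 354) = 257 / 414.7819 ≈ 0.620

0.620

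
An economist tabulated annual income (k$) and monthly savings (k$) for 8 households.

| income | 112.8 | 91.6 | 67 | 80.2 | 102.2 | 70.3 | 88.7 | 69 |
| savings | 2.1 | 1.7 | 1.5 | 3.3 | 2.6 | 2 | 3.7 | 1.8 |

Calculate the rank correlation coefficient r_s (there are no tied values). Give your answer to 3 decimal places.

Rank income: 8, 6, 1, 4, 7, 3, 5, 2
Rank savings: 5, 2, 1, 7, 6, 4, 8, 3
d = rank(income) − rank(savings): 3, 4, 0, -3, 1, -1, -3, -1; Σd² = 46
ρ = 1 − 6Σd² / [n(n²−1)] = 1 − 6×46 / (8×63) = 1 − 276/504 ≈ 0.452

0.452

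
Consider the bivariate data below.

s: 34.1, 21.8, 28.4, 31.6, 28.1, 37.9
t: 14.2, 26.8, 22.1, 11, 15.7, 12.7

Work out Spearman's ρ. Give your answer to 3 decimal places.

-0.771

Rank s: 5, 1, 3, 4, 2, 6
Rank t: 3, 6, 5, 1, 4, 2
d = rank(s) − rank(t): 2, -5, -2, 3, -2, 4; Σd² = 62
ρ = 1 − 6Σd² / [n(n²−1)] = 1 − 6×62 / (6×35) = 1 − 372/210 ≈ -0.771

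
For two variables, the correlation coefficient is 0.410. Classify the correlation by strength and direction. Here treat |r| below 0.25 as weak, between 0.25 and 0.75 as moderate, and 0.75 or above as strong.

moderate positive

r = 0.410 > 0 so the relationship is positive.
|r| = 0.410, which falls in the moderate range.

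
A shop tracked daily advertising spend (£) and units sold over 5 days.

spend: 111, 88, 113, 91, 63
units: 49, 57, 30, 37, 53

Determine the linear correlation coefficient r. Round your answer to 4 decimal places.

-0.5564

n = 5, Σx = 466, Σy = 226, Σx² = 45084, Σy² = 10728, Σxy = 20551
nΣxy − ΣxΣy = 102755 − 105316 = -2561
nΣx² − (Σx)² = 225420 − 217156 = 8264; nΣy² − (Σy)² = 53640 − 51076 = 2564
r = -2561 / √(8264 × 2564) = -2561 / 4603.1398 ≈ -0.5564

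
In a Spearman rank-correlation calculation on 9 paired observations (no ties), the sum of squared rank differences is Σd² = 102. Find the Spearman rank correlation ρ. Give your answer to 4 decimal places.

0.1500

ρ = 1 − 6Σd² / [n(n²−1)] = 1 − 6×102 / (9×80)
  = 1 − 612/720 = 1 − 0.85000 ≈ 0.1500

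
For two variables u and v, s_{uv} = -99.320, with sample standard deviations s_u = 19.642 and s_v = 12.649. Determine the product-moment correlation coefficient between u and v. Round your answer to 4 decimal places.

-0.3998

r = Cov(u,v) / (s_u · s_v) = -99.320 / (19.642 × 12.649)
  = -99.320 / 248.4517 ≈ -0.3998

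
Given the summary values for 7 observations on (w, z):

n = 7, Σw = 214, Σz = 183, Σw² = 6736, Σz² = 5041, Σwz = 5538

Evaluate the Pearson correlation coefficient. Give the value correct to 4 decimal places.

r = (nΣwz − ΣwΣz) / √[(nΣw² − (Σw)²)(nΣz² − (Σz)²)]
Numerator: 7×5538 − 214×183 = -396
Denominator: √[(47152 − 45796)(35287 − 33489)] = √[1356 × 1798] = 1561.4378
r = -396 / 1561.4378 ≈ -0.2536

-0.2536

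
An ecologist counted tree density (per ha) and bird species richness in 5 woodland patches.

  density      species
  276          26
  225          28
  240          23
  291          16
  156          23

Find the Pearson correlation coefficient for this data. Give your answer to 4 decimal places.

-0.3347

n = 5, Σx = 1188, Σy = 116, Σx² = 293418, Σy² = 2774, Σxy = 27240
nΣxy − ΣxΣy = 136200 − 137808 = -1608
nΣx² − (Σx)² = 1467090 − 1411344 = 55746; nΣy² − (Σy)² = 13870 − 13456 = 414
r = -1608 / √(55746 × 414) = -1608 / 4804.0445 ≈ -0.3347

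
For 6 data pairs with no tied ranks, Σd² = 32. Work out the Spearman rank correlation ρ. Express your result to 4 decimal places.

ρ = 1 − 6Σd² / [n(n²−1)] = 1 − 6×32 / (6×35)
  = 1 − 192/210 = 1 − 0.91429 ≈ 0.0857

0.0857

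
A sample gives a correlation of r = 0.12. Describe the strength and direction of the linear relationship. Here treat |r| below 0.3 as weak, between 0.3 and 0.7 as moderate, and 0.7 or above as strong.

weak positive

r = 0.12 > 0 so the relationship is positive.
|r| = 0.12, which falls in the weak range.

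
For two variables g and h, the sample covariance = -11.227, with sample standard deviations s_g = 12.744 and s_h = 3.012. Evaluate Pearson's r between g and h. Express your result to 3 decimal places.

-0.292

r = Cov(g,h) / (s_g · s_h) = -11.227 / (12.744 × 3.012)
  = -11.227 / 38.3849 ≈ -0.292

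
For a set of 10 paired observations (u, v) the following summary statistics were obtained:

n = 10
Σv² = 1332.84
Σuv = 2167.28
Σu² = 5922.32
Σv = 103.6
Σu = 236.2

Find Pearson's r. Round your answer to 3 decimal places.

-0.937

r = (nΣuv − ΣuΣv) / √[(nΣu² − (Σu)²)(nΣv² − (Σv)²)]
Numerator: 10×2167.28 − 236.2×103.6 = -2797.52
Denominator: √[(59223.2 − 55790.44)(13328.4 − 10732.96)] = √[3432.76 × 2595.44] = 2984.8823
r = -2797.52 / 2984.8823 ≈ -0.937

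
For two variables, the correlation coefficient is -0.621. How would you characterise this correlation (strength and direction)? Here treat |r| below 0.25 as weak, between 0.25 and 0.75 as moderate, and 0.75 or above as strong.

moderate negative

r = -0.621 < 0 so the relationship is negative.
|r| = 0.621, which falls in the moderate range.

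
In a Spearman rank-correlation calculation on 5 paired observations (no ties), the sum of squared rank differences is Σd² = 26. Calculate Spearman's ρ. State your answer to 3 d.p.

-0.300

ρ = 1 − 6Σd² / [n(n²−1)] = 1 − 6×26 / (5×24)
  = 1 − 156/120 = 1 − 1.3000 ≈ -0.300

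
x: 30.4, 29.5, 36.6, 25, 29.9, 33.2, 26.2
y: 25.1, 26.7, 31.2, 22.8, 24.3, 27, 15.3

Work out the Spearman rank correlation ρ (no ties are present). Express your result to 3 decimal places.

Rank x: 5, 3, 7, 1, 4, 6, 2
Rank y: 4, 5, 7, 2, 3, 6, 1
d = rank(x) − rank(y): 1, -2, 0, -1, 1, 0, 1; Σd² = 8
ρ = 1 − 6Σd² / [n(n²−1)] = 1 − 6×8 / (7×48) = 1 − 48/336 ≈ 0.857

0.857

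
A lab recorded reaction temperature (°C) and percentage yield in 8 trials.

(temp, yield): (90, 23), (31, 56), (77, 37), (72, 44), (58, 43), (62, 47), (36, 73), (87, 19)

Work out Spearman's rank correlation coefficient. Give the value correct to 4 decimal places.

-0.8810

Rank temp: 8, 1, 6, 5, 3, 4, 2, 7
Rank yield: 2, 7, 3, 5, 4, 6, 8, 1
d = rank(temp) − rank(yield): 6, -6, 3, 0, -1, -2, -6, 6; Σd² = 158
ρ = 1 − 6Σd² / [n(n²−1)] = 1 − 6×158 / (8×63) = 1 − 948/504 ≈ -0.8810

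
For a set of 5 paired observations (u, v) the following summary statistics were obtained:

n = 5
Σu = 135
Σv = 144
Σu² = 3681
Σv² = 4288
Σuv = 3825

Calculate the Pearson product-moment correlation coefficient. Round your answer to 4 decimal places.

r = (nΣuv − ΣuΣv) / √[(nΣu² − (Σu)²)(nΣv² − (Σv)²)]
Numerator: 5×3825 − 135×144 = -315
Denominator: √[(18405 − 18225)(21440 − 20736)] = √[180 × 704] = 355.9775
r = -315 / 355.9775 ≈ -0.8849

-0.8849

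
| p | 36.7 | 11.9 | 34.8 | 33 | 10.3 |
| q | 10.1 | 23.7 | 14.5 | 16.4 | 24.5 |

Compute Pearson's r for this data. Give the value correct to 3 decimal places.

n = 5, Σp = 126.7, Σq = 89.2, Σp² = 3894.63, Σq² = 1743.16, Σpq = 1950.85
nΣpq − ΣpΣq = 9754.25 − 11301.64 = -1547.39
nΣp² − (Σp)² = 19473.15 − 16052.89 = 3420.26; nΣq² − (Σq)² = 8715.8 − 7956.64 = 759.16
r = -1547.39 / √(3420.26 × 759.16) = -1547.39 / 1611.3735 ≈ -0.960

-0.960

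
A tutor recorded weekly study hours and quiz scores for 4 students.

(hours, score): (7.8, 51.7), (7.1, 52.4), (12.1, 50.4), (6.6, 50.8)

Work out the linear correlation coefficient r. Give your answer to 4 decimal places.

-0.6040

n = 4, Σx = 33.6, Σy = 205.3, Σx² = 301.22, Σy² = 10539.45, Σxy = 1720.42
nΣxy − ΣxΣy = 6881.68 − 6898.08 = -16.4
nΣx² − (Σx)² = 1204.88 − 1128.96 = 75.92; nΣy² − (Σy)² = 42157.8 − 42148.09 = 9.71
r = -16.4 / √(75.92 × 9.71) = -16.4 / 27.1511 ≈ -0.6040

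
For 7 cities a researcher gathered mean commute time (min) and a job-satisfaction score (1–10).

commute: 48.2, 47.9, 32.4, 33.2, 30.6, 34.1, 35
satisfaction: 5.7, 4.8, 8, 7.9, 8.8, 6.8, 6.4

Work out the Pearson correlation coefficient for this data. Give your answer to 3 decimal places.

n = 7, Σx = 261.4, Σy = 48.4, Σx² = 10093.82, Σy² = 346.58, Σxy = 1751.3
nΣxy − ΣxΣy = 12259.1 − 12651.76 = -392.66
nΣx² − (Σx)² = 70656.74 − 68329.96 = 2326.78; nΣy² − (Σy)² = 2426.06 − 2342.56 = 83.5
r = -392.66 / √(2326.78 × 83.5) = -392.66 / 440.7790 ≈ -0.891

-0.891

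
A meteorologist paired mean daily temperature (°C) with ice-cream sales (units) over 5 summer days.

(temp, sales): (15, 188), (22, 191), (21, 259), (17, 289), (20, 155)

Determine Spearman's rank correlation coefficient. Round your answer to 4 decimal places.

Rank temp: 1, 5, 4, 2, 3
Rank sales: 2, 3, 4, 5, 1
d = rank(temp) − rank(sales): -1, 2, 0, -3, 2; Σd² = 18
ρ = 1 − 6Σd² / [n(n²−1)] = 1 − 6×18 / (5×24) = 1 − 108/120 ≈ 0.1000

0.1000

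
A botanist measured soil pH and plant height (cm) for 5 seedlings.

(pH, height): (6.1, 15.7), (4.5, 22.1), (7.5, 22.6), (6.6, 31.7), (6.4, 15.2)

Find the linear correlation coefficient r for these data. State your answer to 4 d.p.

n = 5, Σx = 31.1, Σy = 107.3, Σx² = 198.23, Σy² = 2481.59, Σxy = 671.22
nΣxy − ΣxΣy = 3356.1 − 3337.03 = 19.07
nΣx² − (Σx)² = 991.15 − 967.21 = 23.94; nΣy² − (Σy)² = 12407.95 − 11513.29 = 894.66
r = 19.07 / √(23.94 × 894.66) = 19.07 / 146.3494 ≈ 0.1303

0.1303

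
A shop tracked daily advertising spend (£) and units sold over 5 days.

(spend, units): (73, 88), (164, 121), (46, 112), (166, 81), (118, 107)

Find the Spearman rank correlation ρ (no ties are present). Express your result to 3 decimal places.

Rank spend: 2, 4, 1, 5, 3
Rank units: 2, 5, 4, 1, 3
d = rank(spend) − rank(units): 0, -1, -3, 4, 0; Σd² = 26
ρ = 1 − 6Σd² / [n(n²−1)] = 1 − 6×26 / (5×24) = 1 − 156/120 ≈ -0.300

-0.300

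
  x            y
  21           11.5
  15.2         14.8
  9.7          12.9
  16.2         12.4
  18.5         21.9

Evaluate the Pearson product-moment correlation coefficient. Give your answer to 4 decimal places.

0.1801

n = 5, Σx = 80.6, Σy = 73.5, Σx² = 1370.82, Σy² = 1151.07, Σxy = 1197.62
nΣxy − ΣxΣy = 5988.1 − 5924.1 = 64
nΣx² − (Σx)² = 6854.1 − 6496.36 = 357.74; nΣy² − (Σy)² = 5755.35 − 5402.25 = 353.1
r = 64 / √(357.74 × 353.1) = 64 / 355.4124 ≈ 0.1801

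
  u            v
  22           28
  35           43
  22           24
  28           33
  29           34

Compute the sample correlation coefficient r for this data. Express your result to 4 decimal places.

n = 5, Σu = 136, Σv = 162, Σu² = 3818, Σv² = 5454, Σuv = 4559
nΣuv − ΣuΣv = 22795 − 22032 = 763
nΣu² − (Σu)² = 19090 − 18496 = 594; nΣv² − (Σv)² = 27270 − 26244 = 1026
r = 763 / √(594 × 1026) = 763 / 780.6689 ≈ 0.9774

0.9774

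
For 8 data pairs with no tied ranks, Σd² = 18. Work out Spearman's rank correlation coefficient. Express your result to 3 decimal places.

0.786

ρ = 1 − 6Σd² / [n(n²−1)] = 1 − 6×18 / (8×63)
  = 1 − 108/504 = 1 − 0.2143 ≈ 0.786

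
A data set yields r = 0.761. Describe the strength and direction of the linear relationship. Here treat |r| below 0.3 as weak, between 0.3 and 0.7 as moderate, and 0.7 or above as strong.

r = 0.761 > 0 so the relationship is positive.
|r| = 0.761, which falls in the strong range.

strong positive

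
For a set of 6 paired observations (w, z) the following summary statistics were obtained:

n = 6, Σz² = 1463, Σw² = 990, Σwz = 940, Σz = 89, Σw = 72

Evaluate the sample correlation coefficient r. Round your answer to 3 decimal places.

r = (nΣwz − ΣwΣz) / √[(nΣw² − (Σw)²)(nΣz² − (Σz)²)]
Numerator: 6×940 − 72×89 = -768
Denominator: √[(5940 − 5184)(8778 − 7921)] = √[756 × 857] = 804.9174
r = -768 / 804.9174 ≈ -0.954

-0.954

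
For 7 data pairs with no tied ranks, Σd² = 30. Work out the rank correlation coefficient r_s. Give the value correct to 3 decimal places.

0.464

ρ = 1 − 6Σd² / [n(n²−1)] = 1 − 6×30 / (7×48)
  = 1 − 180/336 = 1 − 0.5357 ≈ 0.464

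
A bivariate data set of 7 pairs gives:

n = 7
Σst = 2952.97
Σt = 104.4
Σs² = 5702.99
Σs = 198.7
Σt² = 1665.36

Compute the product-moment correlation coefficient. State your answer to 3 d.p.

-0.127

r = (nΣst − ΣsΣt) / √[(nΣs² − (Σs)²)(nΣt² − (Σt)²)]
Numerator: 7×2952.97 − 198.7×104.4 = -73.49
Denominator: √[(39920.93 − 39481.69)(11657.52 − 10899.36)] = √[439.24 × 758.16] = 577.0738
r = -73.49 / 577.0738 ≈ -0.127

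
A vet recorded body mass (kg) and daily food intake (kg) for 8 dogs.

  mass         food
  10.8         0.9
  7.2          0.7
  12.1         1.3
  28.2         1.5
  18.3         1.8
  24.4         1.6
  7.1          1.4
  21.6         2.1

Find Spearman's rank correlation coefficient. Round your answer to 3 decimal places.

Rank mass: 3, 2, 4, 8, 5, 7, 1, 6
Rank food: 2, 1, 3, 5, 7, 6, 4, 8
d = rank(mass) − rank(food): 1, 1, 1, 3, -2, 1, -3, -2; Σd² = 30
ρ = 1 − 6Σd² / [n(n²−1)] = 1 − 6×30 / (8×63) = 1 − 180/504 ≈ 0.643

0.643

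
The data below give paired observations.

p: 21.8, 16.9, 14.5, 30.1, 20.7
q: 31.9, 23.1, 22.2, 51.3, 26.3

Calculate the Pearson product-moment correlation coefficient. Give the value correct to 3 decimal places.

n = 5, Σp = 104, Σq = 154.8, Σp² = 2305.6, Σq² = 5367.44, Σpq = 3496.25
nΣpq − ΣpΣq = 17481.25 − 16099.2 = 1382.05
nΣp² − (Σp)² = 11528 − 10816 = 712; nΣq² − (Σq)² = 26837.2 − 23963.04 = 2874.16
r = 1382.05 / √(712 × 2874.16) = 1382.05 / 1430.5251 ≈ 0.966

0.966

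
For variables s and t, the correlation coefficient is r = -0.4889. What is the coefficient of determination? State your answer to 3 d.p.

r² = (-0.4889)² = 0.239

0.239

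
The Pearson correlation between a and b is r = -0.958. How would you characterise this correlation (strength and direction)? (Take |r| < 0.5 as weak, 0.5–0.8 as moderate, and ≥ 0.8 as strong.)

strong negative

r = -0.958 < 0 so the relationship is negative.
|r| = 0.958, which falls in the strong range.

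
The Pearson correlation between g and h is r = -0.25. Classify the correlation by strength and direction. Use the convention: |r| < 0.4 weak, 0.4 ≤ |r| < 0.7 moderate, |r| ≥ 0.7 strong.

r = -0.25 < 0 so the relationship is negative.
|r| = 0.25, which falls in the weak range.

weak negative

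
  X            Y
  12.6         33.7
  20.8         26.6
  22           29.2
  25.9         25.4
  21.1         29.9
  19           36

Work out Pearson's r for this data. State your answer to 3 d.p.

n = 6, ΣX = 121.4, ΣY = 180.8, ΣX² = 2552.42, ΣY² = 5531.06, ΣXY = 3593.05
nΣXY − ΣXΣY = 21558.3 − 21949.12 = -390.82
nΣX² − (ΣX)² = 15314.52 − 14737.96 = 576.56; nΣY² − (ΣY)² = 33186.36 − 32688.64 = 497.72
r = -390.82 / √(576.56 × 497.72) = -390.82 / 535.6916 ≈ -0.730

-0.730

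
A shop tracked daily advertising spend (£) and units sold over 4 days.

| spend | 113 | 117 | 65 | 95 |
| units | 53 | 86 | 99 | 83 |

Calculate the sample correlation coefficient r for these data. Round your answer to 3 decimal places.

n = 4, Σx = 390, Σy = 321, Σx² = 39708, Σy² = 26895, Σxy = 30371
nΣxy − ΣxΣy = 121484 − 125190 = -3706
nΣx² − (Σx)² = 158832 − 152100 = 6732; nΣy² − (Σy)² = 107580 − 103041 = 4539
r = -3706 / √(6732 × 4539) = -3706 / 5527.7978 ≈ -0.670

-0.670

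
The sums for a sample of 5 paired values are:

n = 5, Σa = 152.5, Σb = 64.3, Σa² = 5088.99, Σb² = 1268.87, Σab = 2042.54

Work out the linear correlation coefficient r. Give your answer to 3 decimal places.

r = (nΣab − ΣaΣb) / √[(nΣa² − (Σa)²)(nΣb² − (Σb)²)]
Numerator: 5×2042.54 − 152.5×64.3 = 406.95
Denominator: √[(25444.95 − 23256.25)(6344.35 − 4134.49)] = √[2188.7 × 2209.86] = 2199.2546
r = 406.95 / 2199.2546 ≈ 0.185

0.185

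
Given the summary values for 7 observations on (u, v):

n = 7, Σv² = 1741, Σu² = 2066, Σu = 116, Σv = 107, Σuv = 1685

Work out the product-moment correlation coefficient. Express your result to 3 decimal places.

-0.716

r = (nΣuv − ΣuΣv) / √[(nΣu² − (Σu)²)(nΣv² − (Σv)²)]
Numerator: 7×1685 − 116×107 = -617
Denominator: √[(14462 − 13456)(12187 − 11449)] = √[1006 × 738] = 861.6426
r = -617 / 861.6426 ≈ -0.716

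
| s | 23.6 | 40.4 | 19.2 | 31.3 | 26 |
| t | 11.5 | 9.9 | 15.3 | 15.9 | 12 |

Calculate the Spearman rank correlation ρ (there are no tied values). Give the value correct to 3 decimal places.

-0.300

Rank s: 2, 5, 1, 4, 3
Rank t: 2, 1, 4, 5, 3
d = rank(s) − rank(t): 0, 4, -3, -1, 0; Σd² = 26
ρ = 1 − 6Σd² / [n(n²−1)] = 1 − 6×26 / (5×24) = 1 − 156/120 ≈ -0.300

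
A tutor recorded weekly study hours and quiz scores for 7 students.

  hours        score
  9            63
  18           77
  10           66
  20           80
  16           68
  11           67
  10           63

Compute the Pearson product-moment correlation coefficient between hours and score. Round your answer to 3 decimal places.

0.936

n = 7, Σx = 94, Σy = 484, Σx² = 1382, Σy² = 33736, Σxy = 6668
nΣxy − ΣxΣy = 46676 − 45496 = 1180
nΣx² − (Σx)² = 9674 − 8836 = 838; nΣy² − (Σy)² = 236152 − 234256 = 1896
r = 1180 / √(838 × 1896) = 1180 / 1260.4951 ≈ 0.936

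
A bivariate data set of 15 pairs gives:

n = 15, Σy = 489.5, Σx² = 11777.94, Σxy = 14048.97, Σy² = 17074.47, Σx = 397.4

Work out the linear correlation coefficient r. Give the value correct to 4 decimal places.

0.9214

r = (nΣxy − ΣxΣy) / √[(nΣx² − (Σx)²)(nΣy² − (Σy)²)]
Numerator: 15×14048.97 − 397.4×489.5 = 16207.25
Denominator: √[(176669.1 − 157926.76)(256117.05 − 239610.25)] = √[18742.34 × 16506.8] = 17589.0892
r = 16207.25 / 17589.0892 ≈ 0.9214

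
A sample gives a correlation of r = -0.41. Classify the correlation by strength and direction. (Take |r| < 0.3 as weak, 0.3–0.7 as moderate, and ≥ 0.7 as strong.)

r = -0.41 < 0 so the relationship is negative.
|r| = 0.41, which falls in the moderate range.

moderate negative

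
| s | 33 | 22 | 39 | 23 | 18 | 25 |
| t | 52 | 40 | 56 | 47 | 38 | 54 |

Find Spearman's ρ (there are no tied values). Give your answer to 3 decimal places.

0.943

Rank s: 5, 2, 6, 3, 1, 4
Rank t: 4, 2, 6, 3, 1, 5
d = rank(s) − rank(t): 1, 0, 0, 0, 0, -1; Σd² = 2
ρ = 1 − 6Σd² / [n(n²−1)] = 1 − 6×2 / (6×35) = 1 − 12/210 ≈ 0.943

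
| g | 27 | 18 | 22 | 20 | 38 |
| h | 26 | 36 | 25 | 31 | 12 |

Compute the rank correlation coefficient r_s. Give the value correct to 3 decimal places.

-0.900

Rank g: 4, 1, 3, 2, 5
Rank h: 3, 5, 2, 4, 1
d = rank(g) − rank(h): 1, -4, 1, -2, 4; Σd² = 38
ρ = 1 − 6Σd² / [n(n²−1)] = 1 − 6×38 / (5×24) = 1 − 228/120 ≈ -0.900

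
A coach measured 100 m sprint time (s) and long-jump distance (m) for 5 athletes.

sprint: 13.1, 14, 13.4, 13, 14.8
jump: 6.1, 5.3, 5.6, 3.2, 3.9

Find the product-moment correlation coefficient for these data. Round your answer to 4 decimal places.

-0.2020

n = 5, Σx = 68.3, Σy = 24.1, Σx² = 935.21, Σy² = 122.11, Σxy = 328.47
nΣxy − ΣxΣy = 1642.35 − 1646.03 = -3.68
nΣx² − (Σx)² = 4676.05 − 4664.89 = 11.16; nΣy² − (Σy)² = 610.55 − 580.81 = 29.74
r = -3.68 / √(11.16 × 29.74) = -3.68 / 18.2181 ≈ -0.2020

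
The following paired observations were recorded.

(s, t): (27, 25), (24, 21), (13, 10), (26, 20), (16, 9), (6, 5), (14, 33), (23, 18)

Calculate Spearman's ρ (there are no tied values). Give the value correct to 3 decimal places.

Rank s: 8, 6, 2, 7, 4, 1, 3, 5
Rank t: 7, 6, 3, 5, 2, 1, 8, 4
d = rank(s) − rank(t): 1, 0, -1, 2, 2, 0, -5, 1; Σd² = 36
ρ = 1 − 6Σd² / [n(n²−1)] = 1 − 6×36 / (8×63) = 1 − 216/504 ≈ 0.571

0.571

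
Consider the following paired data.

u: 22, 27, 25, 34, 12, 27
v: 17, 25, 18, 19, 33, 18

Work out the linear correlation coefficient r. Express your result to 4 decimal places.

n = 6, Σu = 147, Σv = 130, Σu² = 3867, Σv² = 3012, Σuv = 3027
nΣuv − ΣuΣv = 18162 − 19110 = -948
nΣu² − (Σu)² = 23202 − 21609 = 1593; nΣv² − (Σv)² = 18072 − 16900 = 1172
r = -948 / √(1593 × 1172) = -948 / 1366.3806 ≈ -0.6938

-0.6938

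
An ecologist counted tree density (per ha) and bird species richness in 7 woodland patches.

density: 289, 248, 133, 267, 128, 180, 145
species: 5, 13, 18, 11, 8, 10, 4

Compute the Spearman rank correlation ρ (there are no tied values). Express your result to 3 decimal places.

Rank density: 7, 5, 2, 6, 1, 4, 3
Rank species: 2, 6, 7, 5, 3, 4, 1
d = rank(density) − rank(species): 5, -1, -5, 1, -2, 0, 2; Σd² = 60
ρ = 1 − 6Σd² / [n(n²−1)] = 1 − 6×60 / (7×48) = 1 − 360/336 ≈ -0.071

-0.071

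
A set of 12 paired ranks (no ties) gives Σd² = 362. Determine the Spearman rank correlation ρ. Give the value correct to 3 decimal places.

-0.266

ρ = 1 − 6Σd² / [n(n²−1)] = 1 − 6×362 / (12×143)
  = 1 − 2172/1716 = 1 − 1.2657 ≈ -0.266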